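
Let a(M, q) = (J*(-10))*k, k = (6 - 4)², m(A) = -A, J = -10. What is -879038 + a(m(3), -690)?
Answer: -878638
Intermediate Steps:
k = 4 (k = 2² = 4)
a(M, q) = 400 (a(M, q) = -10*(-10)*4 = 100*4 = 400)
-879038 + a(m(3), -690) = -879038 + 400 = -878638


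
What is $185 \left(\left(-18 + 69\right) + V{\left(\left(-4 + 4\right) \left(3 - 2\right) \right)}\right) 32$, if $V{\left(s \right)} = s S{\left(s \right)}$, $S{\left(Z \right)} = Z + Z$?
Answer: $301920$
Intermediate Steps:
$S{\left(Z \right)} = 2 Z$
$V{\left(s \right)} = 2 s^{2}$ ($V{\left(s \right)} = s 2 s = 2 s^{2}$)
$185 \left(\left(-18 + 69\right) + V{\left(\left(-4 + 4\right) \left(3 - 2\right) \right)}\right) 32 = 185 \left(\left(-18 + 69\right) + 2 \left(\left(-4 + 4\right) \left(3 - 2\right)\right)^{2}\right) 32 = 185 \left(51 + 2 \left(0 \cdot 1\right)^{2}\right) 32 = 185 \left(51 + 2 \cdot 0^{2}\right) 32 = 185 \left(51 + 2 \cdot 0\right) 32 = 185 \left(51 + 0\right) 32 = 185 \cdot 51 \cdot 32 = 9435 \cdot 32 = 301920$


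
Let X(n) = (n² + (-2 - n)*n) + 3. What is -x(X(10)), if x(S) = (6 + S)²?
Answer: -121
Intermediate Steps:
X(n) = 3 + n² + n*(-2 - n) (X(n) = (n² + n*(-2 - n)) + 3 = 3 + n² + n*(-2 - n))
-x(X(10)) = -(6 + (3 - 2*10))² = -(6 + (3 - 20))² = -(6 - 17)² = -1*(-11)² = -1*121 = -121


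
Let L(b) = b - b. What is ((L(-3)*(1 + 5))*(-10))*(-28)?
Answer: 0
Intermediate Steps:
L(b) = 0
((L(-3)*(1 + 5))*(-10))*(-28) = ((0*(1 + 5))*(-10))*(-28) = ((0*6)*(-10))*(-28) = (0*(-10))*(-28) = 0*(-28) = 0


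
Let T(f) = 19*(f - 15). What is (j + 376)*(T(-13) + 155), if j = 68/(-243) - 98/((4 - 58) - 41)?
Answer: -3278887378/23085 ≈ -1.4204e+5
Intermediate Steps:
T(f) = -285 + 19*f (T(f) = 19*(-15 + f) = -285 + 19*f)
j = 17354/23085 (j = 68*(-1/243) - 98/(-54 - 41) = -68/243 - 98/(-95) = -68/243 - 98*(-1/95) = -68/243 + 98/95 = 17354/23085 ≈ 0.75174)
(j + 376)*(T(-13) + 155) = (17354/23085 + 376)*((-285 + 19*(-13)) + 155) = 8697314*((-285 - 247) + 155)/23085 = 8697314*(-532 + 155)/23085 = (8697314/23085)*(-377) = -3278887378/23085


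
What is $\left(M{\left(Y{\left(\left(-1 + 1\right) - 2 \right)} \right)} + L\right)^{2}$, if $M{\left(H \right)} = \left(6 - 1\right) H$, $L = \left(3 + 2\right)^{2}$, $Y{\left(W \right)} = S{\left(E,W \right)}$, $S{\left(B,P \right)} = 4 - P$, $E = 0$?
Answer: $3025$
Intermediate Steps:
$Y{\left(W \right)} = 4 - W$
$L = 25$ ($L = 5^{2} = 25$)
$M{\left(H \right)} = 5 H$
$\left(M{\left(Y{\left(\left(-1 + 1\right) - 2 \right)} \right)} + L\right)^{2} = \left(5 \left(4 - \left(\left(-1 + 1\right) - 2\right)\right) + 25\right)^{2} = \left(5 \left(4 - \left(0 - 2\right)\right) + 25\right)^{2} = \left(5 \left(4 - -2\right) + 25\right)^{2} = \left(5 \left(4 + 2\right) + 25\right)^{2} = \left(5 \cdot 6 + 25\right)^{2} = \left(30 + 25\right)^{2} = 55^{2} = 3025$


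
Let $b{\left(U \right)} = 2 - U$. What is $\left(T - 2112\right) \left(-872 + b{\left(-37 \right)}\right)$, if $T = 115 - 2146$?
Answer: $3451119$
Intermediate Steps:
$T = -2031$ ($T = 115 - 2146 = -2031$)
$\left(T - 2112\right) \left(-872 + b{\left(-37 \right)}\right) = \left(-2031 - 2112\right) \left(-872 + \left(2 - -37\right)\right) = - 4143 \left(-872 + \left(2 + 37\right)\right) = - 4143 \left(-872 + 39\right) = \left(-4143\right) \left(-833\right) = 3451119$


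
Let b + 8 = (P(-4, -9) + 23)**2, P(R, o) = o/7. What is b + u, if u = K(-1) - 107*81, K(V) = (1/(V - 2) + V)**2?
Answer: -3616955/441 ≈ -8201.7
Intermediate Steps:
P(R, o) = o/7 (P(R, o) = o*(1/7) = o/7)
b = 22712/49 (b = -8 + ((1/7)*(-9) + 23)**2 = -8 + (-9/7 + 23)**2 = -8 + (152/7)**2 = -8 + 23104/49 = 22712/49 ≈ 463.51)
K(V) = (V + 1/(-2 + V))**2 (K(V) = (1/(-2 + V) + V)**2 = (V + 1/(-2 + V))**2)
u = -77987/9 (u = (1 + (-1)**2 - 2*(-1))**2/(-2 - 1)**2 - 107*81 = (1 + 1 + 2)**2/(-3)**2 - 8667 = (1/9)*4**2 - 8667 = (1/9)*16 - 8667 = 16/9 - 8667 = -77987/9 ≈ -8665.2)
b + u = 22712/49 - 77987/9 = -3616955/441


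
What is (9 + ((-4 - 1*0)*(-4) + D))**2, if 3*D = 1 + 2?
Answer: 676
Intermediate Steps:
D = 1 (D = (1 + 2)/3 = (1/3)*3 = 1)
(9 + ((-4 - 1*0)*(-4) + D))**2 = (9 + ((-4 - 1*0)*(-4) + 1))**2 = (9 + ((-4 + 0)*(-4) + 1))**2 = (9 + (-4*(-4) + 1))**2 = (9 + (16 + 1))**2 = (9 + 17)**2 = 26**2 = 676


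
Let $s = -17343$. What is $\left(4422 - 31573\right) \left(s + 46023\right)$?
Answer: $-778690680$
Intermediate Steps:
$\left(4422 - 31573\right) \left(s + 46023\right) = \left(4422 - 31573\right) \left(-17343 + 46023\right) = \left(-27151\right) 28680 = -778690680$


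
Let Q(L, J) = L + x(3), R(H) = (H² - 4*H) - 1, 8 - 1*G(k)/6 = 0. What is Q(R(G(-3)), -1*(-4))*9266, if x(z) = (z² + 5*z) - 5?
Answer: 19736580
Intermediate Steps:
x(z) = -5 + z² + 5*z
G(k) = 48 (G(k) = 48 - 6*0 = 48 + 0 = 48)
R(H) = -1 + H² - 4*H
Q(L, J) = 19 + L (Q(L, J) = L + (-5 + 3² + 5*3) = L + (-5 + 9 + 15) = L + 19 = 19 + L)
Q(R(G(-3)), -1*(-4))*9266 = (19 + (-1 + 48² - 4*48))*9266 = (19 + (-1 + 2304 - 192))*9266 = (19 + 2111)*9266 = 2130*9266 = 19736580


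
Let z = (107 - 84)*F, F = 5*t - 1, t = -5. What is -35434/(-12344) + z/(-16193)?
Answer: 290582237/99943196 ≈ 2.9075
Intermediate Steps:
F = -26 (F = 5*(-5) - 1 = -25 - 1 = -26)
z = -598 (z = (107 - 84)*(-26) = 23*(-26) = -598)
-35434/(-12344) + z/(-16193) = -35434/(-12344) - 598/(-16193) = -35434*(-1/12344) - 598*(-1/16193) = 17717/6172 + 598/16193 = 290582237/99943196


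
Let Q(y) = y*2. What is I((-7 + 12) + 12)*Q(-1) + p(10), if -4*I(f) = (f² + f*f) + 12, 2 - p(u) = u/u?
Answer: 296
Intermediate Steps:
p(u) = 1 (p(u) = 2 - u/u = 2 - 1*1 = 2 - 1 = 1)
I(f) = -3 - f²/2 (I(f) = -((f² + f*f) + 12)/4 = -((f² + f²) + 12)/4 = -(2*f² + 12)/4 = -(12 + 2*f²)/4 = -3 - f²/2)
Q(y) = 2*y
I((-7 + 12) + 12)*Q(-1) + p(10) = (-3 - ((-7 + 12) + 12)²/2)*(2*(-1)) + 1 = (-3 - (5 + 12)²/2)*(-2) + 1 = (-3 - ½*17²)*(-2) + 1 = (-3 - ½*289)*(-2) + 1 = (-3 - 289/2)*(-2) + 1 = -295/2*(-2) + 1 = 295 + 1 = 296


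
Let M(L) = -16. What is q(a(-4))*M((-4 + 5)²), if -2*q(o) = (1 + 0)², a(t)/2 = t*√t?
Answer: 8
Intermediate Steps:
a(t) = 2*t^(3/2) (a(t) = 2*(t*√t) = 2*t^(3/2))
q(o) = -½ (q(o) = -(1 + 0)²/2 = -½*1² = -½*1 = -½)
q(a(-4))*M((-4 + 5)²) = -½*(-16) = 8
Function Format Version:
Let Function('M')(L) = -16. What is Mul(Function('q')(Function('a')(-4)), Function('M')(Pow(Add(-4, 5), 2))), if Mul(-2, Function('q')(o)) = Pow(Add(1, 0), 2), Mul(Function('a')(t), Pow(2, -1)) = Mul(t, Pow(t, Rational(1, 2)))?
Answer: 8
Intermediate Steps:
Function('a')(t) = Mul(2, Pow(t, Rational(3, 2))) (Function('a')(t) = Mul(2, Mul(t, Pow(t, Rational(1, 2)))) = Mul(2, Pow(t, Rational(3, 2))))
Function('q')(o) = Rational(-1, 2) (Function('q')(o) = Mul(Rational(-1, 2), Pow(Add(1, 0), 2)) = Mul(Rational(-1, 2), Pow(1, 2)) = Mul(Rational(-1, 2), 1) = Rational(-1, 2))
Mul(Function('q')(Function('a')(-4)), Function('M')(Pow(Add(-4, 5), 2))) = Mul(Rational(-1, 2), -16) = 8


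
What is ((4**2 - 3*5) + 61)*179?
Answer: 11098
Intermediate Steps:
((4**2 - 3*5) + 61)*179 = ((16 - 15) + 61)*179 = (1 + 61)*179 = 62*179 = 11098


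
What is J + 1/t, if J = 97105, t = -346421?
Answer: 33639211204/346421 ≈ 97105.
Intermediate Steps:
J + 1/t = 97105 + 1/(-346421) = 97105 - 1/346421 = 33639211204/346421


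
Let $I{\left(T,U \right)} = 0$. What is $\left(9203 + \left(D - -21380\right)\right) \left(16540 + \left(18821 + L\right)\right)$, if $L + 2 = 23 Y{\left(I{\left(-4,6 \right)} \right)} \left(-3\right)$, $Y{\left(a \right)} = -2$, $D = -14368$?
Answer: $575583855$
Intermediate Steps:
$L = 136$ ($L = -2 + 23 \left(-2\right) \left(-3\right) = -2 - -138 = -2 + 138 = 136$)
$\left(9203 + \left(D - -21380\right)\right) \left(16540 + \left(18821 + L\right)\right) = \left(9203 - -7012\right) \left(16540 + \left(18821 + 136\right)\right) = \left(9203 + \left(-14368 + 21380\right)\right) \left(16540 + 18957\right) = \left(9203 + 7012\right) 35497 = 16215 \cdot 35497 = 575583855$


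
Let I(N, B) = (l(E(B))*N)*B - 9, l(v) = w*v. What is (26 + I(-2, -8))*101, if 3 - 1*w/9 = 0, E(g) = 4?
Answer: 176245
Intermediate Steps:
w = 27 (w = 27 - 9*0 = 27 + 0 = 27)
l(v) = 27*v
I(N, B) = -9 + 108*B*N (I(N, B) = ((27*4)*N)*B - 9 = (108*N)*B - 9 = 108*B*N - 9 = -9 + 108*B*N)
(26 + I(-2, -8))*101 = (26 + (-9 + 108*(-8)*(-2)))*101 = (26 + (-9 + 1728))*101 = (26 + 1719)*101 = 1745*101 = 176245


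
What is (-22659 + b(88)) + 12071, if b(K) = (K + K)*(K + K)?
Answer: 20388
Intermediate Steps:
b(K) = 4*K² (b(K) = (2*K)*(2*K) = 4*K²)
(-22659 + b(88)) + 12071 = (-22659 + 4*88²) + 12071 = (-22659 + 4*7744) + 12071 = (-22659 + 30976) + 12071 = 8317 + 12071 = 20388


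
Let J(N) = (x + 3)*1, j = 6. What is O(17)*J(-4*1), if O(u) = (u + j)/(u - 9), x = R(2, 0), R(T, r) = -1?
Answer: 23/4 ≈ 5.7500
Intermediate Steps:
x = -1
O(u) = (6 + u)/(-9 + u) (O(u) = (u + 6)/(u - 9) = (6 + u)/(-9 + u))
J(N) = 2 (J(N) = (-1 + 3)*1 = 2*1 = 2)
O(17)*J(-4*1) = ((6 + 17)/(-9 + 17))*2 = (23/8)*2 = 23/4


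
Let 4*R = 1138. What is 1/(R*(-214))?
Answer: -1/60883 ≈ -1.6425e-5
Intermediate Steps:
R = 569/2 (R = (¼)*1138 = 569/2 ≈ 284.50)
1/(R*(-214)) = 1/((569/2)*(-214)) = 1/(-60883) = -1/60883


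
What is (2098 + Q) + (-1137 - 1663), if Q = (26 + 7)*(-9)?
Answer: -999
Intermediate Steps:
Q = -297 (Q = 33*(-9) = -297)
(2098 + Q) + (-1137 - 1663) = (2098 - 297) + (-1137 - 1663) = 1801 - 2800 = -999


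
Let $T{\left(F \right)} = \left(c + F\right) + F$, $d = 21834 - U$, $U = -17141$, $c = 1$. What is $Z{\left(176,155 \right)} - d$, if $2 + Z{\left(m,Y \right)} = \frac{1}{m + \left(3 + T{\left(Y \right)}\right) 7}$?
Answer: $- \frac{92531397}{2374} \approx -38977.0$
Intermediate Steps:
$d = 38975$ ($d = 21834 - -17141 = 21834 + 17141 = 38975$)
$T{\left(F \right)} = 1 + 2 F$ ($T{\left(F \right)} = \left(1 + F\right) + F = 1 + 2 F$)
$Z{\left(m,Y \right)} = -2 + \frac{1}{28 + m + 14 Y}$ ($Z{\left(m,Y \right)} = -2 + \frac{1}{m + \left(3 + \left(1 + 2 Y\right)\right) 7} = -2 + \frac{1}{m + \left(4 + 2 Y\right) 7} = -2 + \frac{1}{m + \left(28 + 14 Y\right)} = -2 + \frac{1}{28 + m + 14 Y}$)
$Z{\left(176,155 \right)} - d = \frac{-55 - 4340 - 352}{28 + 176 + 14 \cdot 155} - 38975 = \frac{-55 - 4340 - 352}{28 + 176 + 2170} - 38975 = \frac{1}{2374} \left(-4747\right) - 38975 = - \frac{4747}{2374} - 38975 = - \frac{92531397}{2374}$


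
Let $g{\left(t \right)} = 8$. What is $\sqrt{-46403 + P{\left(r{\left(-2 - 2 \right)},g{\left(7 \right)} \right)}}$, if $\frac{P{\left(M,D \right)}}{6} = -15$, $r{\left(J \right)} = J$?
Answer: $i \sqrt{46493} \approx 215.62 i$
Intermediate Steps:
$P{\left(M,D \right)} = -90$ ($P{\left(M,D \right)} = 6 \left(-15\right) = -90$)
$\sqrt{-46403 + P{\left(r{\left(-2 - 2 \right)},g{\left(7 \right)} \right)}} = \sqrt{-46403 - 90} = \sqrt{-46493} = i \sqrt{46493}$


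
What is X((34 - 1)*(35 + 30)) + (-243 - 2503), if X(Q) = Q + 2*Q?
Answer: 3689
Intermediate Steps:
X(Q) = 3*Q
X((34 - 1)*(35 + 30)) + (-243 - 2503) = 3*((34 - 1)*(35 + 30)) + (-243 - 2503) = 3*(33*65) - 2746 = 3*2145 - 2746 = 6435 - 2746 = 3689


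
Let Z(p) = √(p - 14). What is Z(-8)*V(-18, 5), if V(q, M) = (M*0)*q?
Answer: 0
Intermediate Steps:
V(q, M) = 0 (V(q, M) = 0*q = 0)
Z(p) = √(-14 + p)
Z(-8)*V(-18, 5) = √(-14 - 8)*0 = √(-22)*0 = (I*√22)*0 = 0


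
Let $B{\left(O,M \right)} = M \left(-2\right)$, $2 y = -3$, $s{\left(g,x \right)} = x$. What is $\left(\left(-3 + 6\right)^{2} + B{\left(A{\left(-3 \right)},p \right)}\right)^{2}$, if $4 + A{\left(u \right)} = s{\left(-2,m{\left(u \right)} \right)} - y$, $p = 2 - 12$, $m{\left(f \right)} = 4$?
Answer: $841$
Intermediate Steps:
$p = -10$ ($p = 2 - 12 = -10$)
$y = - \frac{3}{2}$ ($y = \frac{1}{2} \left(-3\right) = - \frac{3}{2} \approx -1.5$)
$A{\left(u \right)} = \frac{3}{2}$ ($A{\left(u \right)} = -4 + \left(4 - - \frac{3}{2}\right) = -4 + \left(4 + \frac{3}{2}\right) = -4 + \frac{11}{2} = \frac{3}{2}$)
$B{\left(O,M \right)} = - 2 M$
$\left(\left(-3 + 6\right)^{2} + B{\left(A{\left(-3 \right)},p \right)}\right)^{2} = \left(\left(-3 + 6\right)^{2} - -20\right)^{2} = \left(3^{2} + 20\right)^{2} = \left(9 + 20\right)^{2} = 29^{2} = 841$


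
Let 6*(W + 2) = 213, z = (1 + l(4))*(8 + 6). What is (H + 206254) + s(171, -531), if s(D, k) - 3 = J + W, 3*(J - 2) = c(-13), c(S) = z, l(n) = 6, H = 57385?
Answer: 1582261/6 ≈ 2.6371e+5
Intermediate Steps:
z = 98 (z = (1 + 6)*(8 + 6) = 7*14 = 98)
c(S) = 98
J = 104/3 (J = 2 + (1/3)*98 = 2 + 98/3 = 104/3 ≈ 34.667)
W = 67/2 (W = -2 + (1/6)*213 = -2 + 71/2 = 67/2 ≈ 33.500)
s(D, k) = 427/6 (s(D, k) = 3 + (104/3 + 67/2) = 3 + 409/6 = 427/6)
(H + 206254) + s(171, -531) = (57385 + 206254) + 427/6 = 263639 + 427/6 = 1582261/6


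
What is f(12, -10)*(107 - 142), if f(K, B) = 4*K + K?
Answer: -2100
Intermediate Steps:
f(K, B) = 5*K
f(12, -10)*(107 - 142) = (5*12)*(107 - 142) = 60*(-35) = -2100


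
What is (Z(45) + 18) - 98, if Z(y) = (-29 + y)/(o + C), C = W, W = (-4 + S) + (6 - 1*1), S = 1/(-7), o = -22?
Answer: -2988/37 ≈ -80.757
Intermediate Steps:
S = -⅐ ≈ -0.14286
W = 6/7 (W = (-4 - ⅐) + (6 - 1*1) = -29/7 + (6 - 1) = -29/7 + 5 = 6/7 ≈ 0.85714)
C = 6/7 ≈ 0.85714
Z(y) = 203/148 - 7*y/148 (Z(y) = (-29 + y)/(-22 + 6/7) = (-29 + y)/(-148/7) = (-29 + y)*(-7/148) = 203/148 - 7*y/148)
(Z(45) + 18) - 98 = ((203/148 - 7/148*45) + 18) - 98 = ((203/148 - 315/148) + 18) - 98 = (-28/37 + 18) - 98 = 638/37 - 98 = -2988/37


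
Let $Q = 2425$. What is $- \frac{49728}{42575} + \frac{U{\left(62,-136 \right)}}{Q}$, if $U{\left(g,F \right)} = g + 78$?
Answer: $- \frac{4585196}{4129775} \approx -1.1103$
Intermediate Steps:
$U{\left(g,F \right)} = 78 + g$
$- \frac{49728}{42575} + \frac{U{\left(62,-136 \right)}}{Q} = - \frac{49728}{42575} + \frac{78 + 62}{2425} = \left(-49728\right) \frac{1}{42575} + 140 \cdot \frac{1}{2425} = - \frac{49728}{42575} + \frac{28}{485} = - \frac{4585196}{4129775}$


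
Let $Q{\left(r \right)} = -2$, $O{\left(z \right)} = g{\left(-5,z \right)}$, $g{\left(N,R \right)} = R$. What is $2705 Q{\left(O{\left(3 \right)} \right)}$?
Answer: $-5410$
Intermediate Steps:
$O{\left(z \right)} = z$
$2705 Q{\left(O{\left(3 \right)} \right)} = 2705 \left(-2\right) = -5410$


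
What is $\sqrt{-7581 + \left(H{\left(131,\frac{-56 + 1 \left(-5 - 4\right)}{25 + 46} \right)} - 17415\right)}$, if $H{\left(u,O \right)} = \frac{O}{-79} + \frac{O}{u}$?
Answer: $\frac{2 i \sqrt{3373835596689154}}{734779} \approx 158.1 i$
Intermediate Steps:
$H{\left(u,O \right)} = - \frac{O}{79} + \frac{O}{u}$ ($H{\left(u,O \right)} = O \left(- \frac{1}{79}\right) + \frac{O}{u} = - \frac{O}{79} + \frac{O}{u}$)
$\sqrt{-7581 + \left(H{\left(131,\frac{-56 + 1 \left(-5 - 4\right)}{25 + 46} \right)} - 17415\right)} = \sqrt{-7581 - \left(17415 - \frac{\left(-56 + 1 \left(-5 - 4\right)\right) \frac{1}{25 + 46}}{131} + \frac{-56 + 1 \left(-5 - 4\right)}{79 \left(25 + 46\right)}\right)} = \sqrt{-7581 - \left(17415 - \frac{-56 + 1 \left(-9\right)}{71} \cdot \frac{1}{131} + \frac{-56 + 1 \left(-9\right)}{79 \cdot 71}\right)} = \sqrt{-7581 - \left(17415 - \left(-56 - 9\right) \frac{1}{71} \cdot \frac{1}{131} + \frac{1}{79} \left(-56 - 9\right) \frac{1}{71}\right)} = \sqrt{-7581 - \left(17415 - \left(-65\right) \frac{1}{71} \cdot \frac{1}{131} + \frac{1}{79} \left(-65\right) \frac{1}{71}\right)} = \sqrt{-7581 - \frac{12796172905}{734779}} = \sqrt{- \frac{18366532504}{734779}} = \frac{2 i \sqrt{3373835596689154}}{734779}$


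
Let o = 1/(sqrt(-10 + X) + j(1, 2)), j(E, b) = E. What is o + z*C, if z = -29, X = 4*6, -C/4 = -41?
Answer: -61829/13 + sqrt(14)/13 ≈ -4755.8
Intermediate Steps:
C = 164 (C = -4*(-41) = 164)
X = 24
o = 1/(1 + sqrt(14)) (o = 1/(sqrt(-10 + 24) + 1) = 1/(sqrt(14) + 1) = 1/(1 + sqrt(14)) ≈ 0.21090)
o + z*C = (-1/13 + sqrt(14)/13) - 29*164 = (-1/13 + sqrt(14)/13) - 4756 = -61829/13 + sqrt(14)/13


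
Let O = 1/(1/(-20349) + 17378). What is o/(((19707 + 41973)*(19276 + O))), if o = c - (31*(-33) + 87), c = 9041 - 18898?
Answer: -3154687920241/420440116168575600 ≈ -7.5033e-6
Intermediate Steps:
O = 20349/353624921 (O = 1/(-1/20349 + 17378) = 1/(353624921/20349) = 20349/353624921 ≈ 5.7544e-5)
c = -9857
o = -8921 (o = -9857 - (31*(-33) + 87) = -9857 - (-1023 + 87) = -9857 - 1*(-936) = -9857 + 936 = -8921)
o/(((19707 + 41973)*(19276 + O))) = -8921*1/((19276 + 20349/353624921)*(19707 + 41973)) = -8921/(61680*(6816473997545/353624921)) = -8921/420440116168575600/353624921 = -8921*353624921/420440116168575600 = -3154687920241/420440116168575600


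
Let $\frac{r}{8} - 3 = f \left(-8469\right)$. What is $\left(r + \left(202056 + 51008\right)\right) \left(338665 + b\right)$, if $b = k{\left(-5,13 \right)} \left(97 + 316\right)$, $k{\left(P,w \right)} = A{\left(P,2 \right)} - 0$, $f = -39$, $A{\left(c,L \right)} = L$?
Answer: $982967673256$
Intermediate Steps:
$r = 2642352$ ($r = 24 + 8 \left(\left(-39\right) \left(-8469\right)\right) = 24 + 8 \cdot 330291 = 24 + 2642328 = 2642352$)
$k{\left(P,w \right)} = 2$ ($k{\left(P,w \right)} = 2 - 0 = 2 + 0 = 2$)
$b = 826$ ($b = 2 \left(97 + 316\right) = 2 \cdot 413 = 826$)
$\left(r + \left(202056 + 51008\right)\right) \left(338665 + b\right) = \left(2642352 + \left(202056 + 51008\right)\right) \left(338665 + 826\right) = \left(2642352 + 253064\right) 339491 = 2895416 \cdot 339491 = 982967673256$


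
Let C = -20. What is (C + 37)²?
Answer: 289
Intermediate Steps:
(C + 37)² = (-20 + 37)² = 17² = 289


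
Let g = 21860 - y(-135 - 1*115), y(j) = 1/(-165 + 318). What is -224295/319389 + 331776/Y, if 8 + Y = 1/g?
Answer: -118138779364963187/2848575023777 ≈ -41473.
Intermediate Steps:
y(j) = 1/153
g = 3344579/153 (g = 21860 - 1*1/153 = 21860 - 1/153 = 3344579/153 ≈ 21860.)
Y = -26756479/3344579 (Y = -8 + 1/(3344579/153) = -8 + 153/3344579 = -26756479/3344579 ≈ -8.0000)
-224295/319389 + 331776/Y = -224295/319389 + 331776/(-26756479/3344579) = -224295*1/319389 + 331776*(-3344579/26756479) = -74765/106463 - 1109651042304/26756479 = -118138779364963187/2848575023777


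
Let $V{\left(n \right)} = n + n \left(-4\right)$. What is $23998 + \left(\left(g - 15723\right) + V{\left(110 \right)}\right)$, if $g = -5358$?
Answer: $2587$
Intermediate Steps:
$V{\left(n \right)} = - 3 n$ ($V{\left(n \right)} = n - 4 n = - 3 n$)
$23998 + \left(\left(g - 15723\right) + V{\left(110 \right)}\right) = 23998 - 21411 = 2587$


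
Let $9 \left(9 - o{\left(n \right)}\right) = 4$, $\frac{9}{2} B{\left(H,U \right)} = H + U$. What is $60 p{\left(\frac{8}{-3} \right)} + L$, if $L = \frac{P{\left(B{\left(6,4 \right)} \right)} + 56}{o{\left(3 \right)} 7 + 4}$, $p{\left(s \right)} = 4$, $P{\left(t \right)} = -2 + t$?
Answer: $\frac{6022}{25} \approx 240.88$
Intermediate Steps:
$B{\left(H,U \right)} = \frac{2 H}{9} + \frac{2 U}{9}$ ($B{\left(H,U \right)} = \frac{2 \left(H + U\right)}{9} = \frac{2 H}{9} + \frac{2 U}{9}$)
$o{\left(n \right)} = \frac{77}{9}$ ($o{\left(n \right)} = 9 - \frac{4}{9} = \frac{77}{9}$)
$L = \frac{22}{25}$ ($L = \frac{\left(-2 + \left(\frac{2}{9} \cdot 6 + \frac{2}{9} \cdot 4\right)\right) + 56}{\frac{77}{9} \cdot 7 + 4} = \frac{\left(-2 + \left(\frac{4}{3} + \frac{8}{9}\right)\right) + 56}{\frac{539}{9} + 4} = \frac{\left(-2 + \frac{20}{9}\right) + 56}{\frac{575}{9}} = \left(\frac{2}{9} + 56\right) \frac{9}{575} = \frac{506}{9} \cdot \frac{9}{575} = \frac{22}{25} \approx 0.88$)
$60 p{\left(\frac{8}{-3} \right)} + L = 60 \cdot 4 + \frac{22}{25} = 240 + \frac{22}{25} = \frac{6022}{25}$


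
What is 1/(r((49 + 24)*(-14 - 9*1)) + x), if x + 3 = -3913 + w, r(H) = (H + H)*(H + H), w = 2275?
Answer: 1/11274523 ≈ 8.8696e-8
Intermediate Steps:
r(H) = 4*H² (r(H) = (2*H)*(2*H) = 4*H²)
x = -1641 (x = -3 + (-3913 + 2275) = -3 - 1638 = -1641)
1/(r((49 + 24)*(-14 - 9*1)) + x) = 1/(4*((49 + 24)*(-14 - 9*1))² - 1641) = 1/(4*(73*(-14 - 9))² - 1641) = 1/(4*(73*(-23))² - 1641) = 1/(4*(-1679)² - 1641) = 1/(4*2819041 - 1641) = 1/(11276164 - 1641) = 1/11274523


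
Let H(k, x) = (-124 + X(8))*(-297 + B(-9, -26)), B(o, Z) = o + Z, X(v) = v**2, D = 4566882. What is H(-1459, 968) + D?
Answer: 4586802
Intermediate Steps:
B(o, Z) = Z + o
H(k, x) = 19920 (H(k, x) = (-124 + 8**2)*(-297 + (-26 - 9)) = (-124 + 64)*(-297 - 35) = -60*(-332) = 19920)
H(-1459, 968) + D = 19920 + 4566882 = 4586802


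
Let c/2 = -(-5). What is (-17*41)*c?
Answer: -6970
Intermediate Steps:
c = 10 (c = 2*(-(-5)) = 2*(-1*(-5)) = 2*5 = 10)
(-17*41)*c = -17*41*10 = -697*10 = -6970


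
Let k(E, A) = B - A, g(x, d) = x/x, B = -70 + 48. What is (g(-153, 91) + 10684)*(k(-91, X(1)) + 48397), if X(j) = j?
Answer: 516876190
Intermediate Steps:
B = -22
g(x, d) = 1
k(E, A) = -22 - A
(g(-153, 91) + 10684)*(k(-91, X(1)) + 48397) = (1 + 10684)*((-22 - 1*1) + 48397) = 10685*((-22 - 1) + 48397) = 10685*(-23 + 48397) = 10685*48374 = 516876190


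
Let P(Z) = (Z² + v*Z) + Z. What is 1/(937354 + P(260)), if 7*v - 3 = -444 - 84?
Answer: 1/985714 ≈ 1.0145e-6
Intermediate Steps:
v = -75 (v = 3/7 + (-444 - 84)/7 = 3/7 + (⅐)*(-528) = 3/7 - 528/7 = -75)
P(Z) = Z² - 74*Z (P(Z) = (Z² - 75*Z) + Z = Z² - 74*Z)
1/(937354 + P(260)) = 1/(937354 + 260*(-74 + 260)) = 1/(937354 + 260*186) = 1/(937354 + 48360) = 1/985714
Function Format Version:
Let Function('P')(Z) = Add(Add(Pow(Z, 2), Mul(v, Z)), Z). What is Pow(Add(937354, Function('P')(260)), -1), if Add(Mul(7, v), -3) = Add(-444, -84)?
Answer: Rational(1, 985714) ≈ 1.0145e-6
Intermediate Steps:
v = -75 (v = Add(Rational(3, 7), Mul(Rational(1, 7), Add(-444, -84))) = Add(Rational(3, 7), Mul(Rational(1, 7), -528)) = Add(Rational(3, 7), Rational(-528, 7)) = -75)
Function('P')(Z) = Add(Pow(Z, 2), Mul(-74, Z)) (Function('P')(Z) = Add(Add(Pow(Z, 2), Mul(-75, Z)), Z) = Add(Pow(Z, 2), Mul(-74, Z)))
Pow(Add(937354, Function('P')(260)), -1) = Pow(Add(937354, Mul(260, Add(-74, 260))), -1) = Pow(Add(937354, Mul(260, 186)), -1) = Pow(Add(937354, 48360), -1) = Pow(985714, -1) = Rational(1, 985714)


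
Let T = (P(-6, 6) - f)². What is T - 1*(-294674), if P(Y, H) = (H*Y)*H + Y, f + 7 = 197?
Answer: 464418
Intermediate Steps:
f = 190 (f = -7 + 197 = 190)
P(Y, H) = Y + Y*H² (P(Y, H) = Y*H² + Y = Y + Y*H²)
T = 169744 (T = (-6*(1 + 6²) - 1*190)² = (-6*(1 + 36) - 190)² = (-6*37 - 190)² = (-222 - 190)² = (-412)² = 169744)
T - 1*(-294674) = 169744 - 1*(-294674) = 169744 + 294674 = 464418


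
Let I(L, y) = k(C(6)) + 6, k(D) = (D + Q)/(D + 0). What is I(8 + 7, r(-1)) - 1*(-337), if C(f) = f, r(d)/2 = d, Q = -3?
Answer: 687/2 ≈ 343.50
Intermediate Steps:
r(d) = 2*d
k(D) = (-3 + D)/D (k(D) = (D - 3)/(D + 0) = (-3 + D)/D)
I(L, y) = 13/2 (I(L, y) = (-3 + 6)/6 + 6 = (⅙)*3 + 6 = ½ + 6 = 13/2)
I(8 + 7, r(-1)) - 1*(-337) = 13/2 - 1*(-337) = 13/2 + 337 = 687/2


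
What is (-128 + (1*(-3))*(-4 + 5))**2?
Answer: 17161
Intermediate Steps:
(-128 + (1*(-3))*(-4 + 5))**2 = (-128 - 3*1)**2 = (-128 - 3)**2 = (-131)**2 = 17161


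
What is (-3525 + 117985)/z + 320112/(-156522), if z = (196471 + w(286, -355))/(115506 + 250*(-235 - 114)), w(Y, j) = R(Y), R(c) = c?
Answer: 4439979062824/270147361 ≈ 16435.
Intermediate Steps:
w(Y, j) = Y
z = 196757/28256 (z = (196471 + 286)/(115506 + 250*(-235 - 114)) = 196757/(115506 + 250*(-349)) = 196757/(115506 - 87250) = 196757/28256 ≈ 6.9634)
(-3525 + 117985)/z + 320112/(-156522) = (-3525 + 117985)/(196757/28256) + 320112/(-156522) = 114460*(28256/196757) + 320112*(-1/156522) = 3234181760/196757 - 2808/1373 = 4439979062824/270147361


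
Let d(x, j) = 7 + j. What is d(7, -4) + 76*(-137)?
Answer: -10409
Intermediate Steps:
d(7, -4) + 76*(-137) = (7 - 4) + 76*(-137) = 3 - 10412 = -10409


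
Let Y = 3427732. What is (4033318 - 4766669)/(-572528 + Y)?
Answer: -733351/2855204 ≈ -0.25685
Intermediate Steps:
(4033318 - 4766669)/(-572528 + Y) = (4033318 - 4766669)/(-572528 + 3427732) = -733351/2855204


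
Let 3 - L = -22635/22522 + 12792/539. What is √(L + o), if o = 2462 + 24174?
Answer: √80046544287740426/1734194 ≈ 163.15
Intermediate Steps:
o = 26636
L = -239483085/12139358 (L = 3 - (-22635/22522 + 12792/539) = 3 - 1*275901159/12139358 = 3 - 275901159/12139358 = -239483085/12139358 ≈ -19.728)
√(L + o) = √(-239483085/12139358 + 26636) = √(323104456603/12139358) = √80046544287740426/1734194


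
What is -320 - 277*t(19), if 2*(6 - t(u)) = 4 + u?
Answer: 2407/2 ≈ 1203.5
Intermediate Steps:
t(u) = 4 - u/2 (t(u) = 6 - (4 + u)/2 = 6 + (-2 - u/2) = 4 - u/2)
-320 - 277*t(19) = -320 - 277*(4 - ½*19) = -320 - 277*(4 - 19/2) = -320 - 277*(-11/2) = -320 + 3047/2 = 2407/2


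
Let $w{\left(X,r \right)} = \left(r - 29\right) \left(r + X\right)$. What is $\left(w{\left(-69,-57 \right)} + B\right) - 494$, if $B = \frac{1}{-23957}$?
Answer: $\frac{247763293}{23957} \approx 10342.0$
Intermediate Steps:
$w{\left(X,r \right)} = \left(-29 + r\right) \left(X + r\right)$
$B = - \frac{1}{23957} \approx -4.1741 \cdot 10^{-5}$
$\left(w{\left(-69,-57 \right)} + B\right) - 494 = \left(\left(\left(-57\right)^{2} - -2001 - -1653 - -3933\right) - \frac{1}{23957}\right) - 494 = \left(\left(3249 + 2001 + 1653 + 3933\right) - \frac{1}{23957}\right) - 494 = \left(10836 - \frac{1}{23957}\right) - 494 = \frac{259598051}{23957} - 494 = \frac{247763293}{23957}$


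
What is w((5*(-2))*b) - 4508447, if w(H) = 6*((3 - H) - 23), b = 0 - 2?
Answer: -4508687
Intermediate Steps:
b = -2
w(H) = -120 - 6*H (w(H) = 6*(-20 - H) = -120 - 6*H)
w((5*(-2))*b) - 4508447 = (-120 - 6*5*(-2)*(-2)) - 4508447 = (-120 - (-60)*(-2)) - 4508447 = (-120 - 6*20) - 4508447 = (-120 - 120) - 4508447 = -240 - 4508447 = -4508687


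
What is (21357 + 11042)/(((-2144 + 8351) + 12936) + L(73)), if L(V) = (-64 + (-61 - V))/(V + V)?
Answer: 2365127/1397340 ≈ 1.6926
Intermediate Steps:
L(V) = (-125 - V)/(2*V) (L(V) = (-125 - V)/((2*V)) = (-125 - V)*(1/(2*V)) = (-125 - V)/(2*V))
(21357 + 11042)/(((-2144 + 8351) + 12936) + L(73)) = (21357 + 11042)/(((-2144 + 8351) + 12936) + (½)*(-125 - 1*73)/73) = 32399/((6207 + 12936) + (½)*(1/73)*(-125 - 73)) = 32399/(19143 + (½)*(1/73)*(-198)) = 32399/(19143 - 99/73) = 32399/(1397340/73) = 32399*(73/1397340) = 2365127/1397340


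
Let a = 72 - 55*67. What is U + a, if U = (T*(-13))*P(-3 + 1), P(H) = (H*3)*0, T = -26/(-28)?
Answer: -3613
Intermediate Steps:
T = 13/14 (T = -26*(-1/28) = 13/14 ≈ 0.92857)
P(H) = 0 (P(H) = (3*H)*0 = 0)
a = -3613 (a = 72 - 3685 = -3613)
U = 0 (U = ((13/14)*(-13))*0 = -169/14*0 = 0)
U + a = 0 - 3613 = -3613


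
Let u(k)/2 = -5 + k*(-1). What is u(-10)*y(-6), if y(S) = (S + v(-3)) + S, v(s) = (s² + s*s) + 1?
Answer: 70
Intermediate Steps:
v(s) = 1 + 2*s² (v(s) = (s² + s²) + 1 = 2*s² + 1 = 1 + 2*s²)
u(k) = -10 - 2*k (u(k) = 2*(-5 + k*(-1)) = 2*(-5 - k) = -10 - 2*k)
y(S) = 19 + 2*S (y(S) = (S + (1 + 2*(-3)²)) + S = (S + (1 + 2*9)) + S = (S + (1 + 18)) + S = (S + 19) + S = (19 + S) + S = 19 + 2*S)
u(-10)*y(-6) = (-10 - 2*(-10))*(19 + 2*(-6)) = (-10 + 20)*(19 - 12) = 10*7 = 70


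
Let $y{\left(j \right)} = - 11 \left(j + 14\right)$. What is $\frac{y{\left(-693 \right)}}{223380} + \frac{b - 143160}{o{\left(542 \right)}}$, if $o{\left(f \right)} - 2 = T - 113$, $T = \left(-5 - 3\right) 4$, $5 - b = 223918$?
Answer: $\frac{81997834807}{31943340} \approx 2567.0$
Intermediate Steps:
$b = -223913$ ($b = 5 - 223918 = -223913$)
$T = -32$ ($T = \left(-8\right) 4 = -32$)
$y{\left(j \right)} = -154 - 11 j$ ($y{\left(j \right)} = - 11 \left(14 + j\right) = -154 - 11 j$)
$o{\left(f \right)} = -143$ ($o{\left(f \right)} = 2 - 145 = -143$)
$\frac{y{\left(-693 \right)}}{223380} + \frac{b - 143160}{o{\left(542 \right)}} = \frac{-154 - -7623}{223380} + \frac{-223913 - 143160}{-143} = \left(-154 + 7623\right) \frac{1}{223380} - - \frac{367073}{143} = 7469 \cdot \frac{1}{223380} + \frac{367073}{143} = \frac{7469}{223380} + \frac{367073}{143} = \frac{81997834807}{31943340}$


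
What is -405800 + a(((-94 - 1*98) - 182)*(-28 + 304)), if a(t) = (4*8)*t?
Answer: -3708968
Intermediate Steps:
a(t) = 32*t
-405800 + a(((-94 - 1*98) - 182)*(-28 + 304)) = -405800 + 32*(((-94 - 1*98) - 182)*(-28 + 304)) = -405800 + 32*(((-94 - 98) - 182)*276) = -405800 + 32*((-192 - 182)*276) = -405800 + 32*(-374*276) = -405800 + 32*(-103224) = -405800 - 3303168 = -3708968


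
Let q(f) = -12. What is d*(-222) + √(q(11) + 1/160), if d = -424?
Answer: 94128 + I*√19190/40 ≈ 94128.0 + 3.4632*I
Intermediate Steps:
d*(-222) + √(q(11) + 1/160) = -424*(-222) + √(-12 + 1/160) = 94128 + √(-12 + 1/160) = 94128 + √(-1919/160) = 94128 + I*√19190/40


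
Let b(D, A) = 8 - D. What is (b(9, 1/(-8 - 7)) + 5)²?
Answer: 16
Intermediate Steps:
(b(9, 1/(-8 - 7)) + 5)² = ((8 - 1*9) + 5)² = ((8 - 9) + 5)² = (-1 + 5)² = 4² = 16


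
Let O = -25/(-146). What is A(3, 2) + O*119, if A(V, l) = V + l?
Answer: 3705/146 ≈ 25.377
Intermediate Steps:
O = 25/146 (O = -25*(-1/146) = 25/146 ≈ 0.17123)
A(3, 2) + O*119 = (3 + 2) + (25/146)*119 = 5 + 2975/146 = 3705/146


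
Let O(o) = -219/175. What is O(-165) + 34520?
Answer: 6040781/175 ≈ 34519.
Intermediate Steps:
O(o) = -219/175 (O(o) = -219*1/175 = -219/175)
O(-165) + 34520 = -219/175 + 34520 = 6040781/175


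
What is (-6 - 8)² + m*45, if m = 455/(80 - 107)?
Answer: -1687/3 ≈ -562.33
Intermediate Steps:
m = -455/27 (m = 455/(-27) = 455*(-1/27) = -455/27 ≈ -16.852)
(-6 - 8)² + m*45 = (-6 - 8)² - 455/27*45 = (-14)² - 2275/3 = 196 - 2275/3 = -1687/3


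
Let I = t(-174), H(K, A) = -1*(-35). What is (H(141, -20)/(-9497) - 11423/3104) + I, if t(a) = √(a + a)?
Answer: -108592871/29478688 + 2*I*√87 ≈ -3.6838 + 18.655*I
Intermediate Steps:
H(K, A) = 35
t(a) = √2*√a (t(a) = √(2*a) = √2*√a)
I = 2*I*√87 (I = √2*√(-174) = √2*(I*√174) = 2*I*√87 ≈ 18.655*I)
(H(141, -20)/(-9497) - 11423/3104) + I = (35/(-9497) - 11423/3104) + 2*I*√87 = (35*(-1/9497) - 11423*1/3104) + 2*I*√87 = (-35/9497 - 11423/3104) + 2*I*√87 = -108592871/29478688 + 2*I*√87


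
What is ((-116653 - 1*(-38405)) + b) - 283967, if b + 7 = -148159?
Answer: -510381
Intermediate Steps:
b = -148166 (b = -7 - 148159 = -148166)
((-116653 - 1*(-38405)) + b) - 283967 = ((-116653 - 1*(-38405)) - 148166) - 283967 = ((-116653 + 38405) - 148166) - 283967 = (-78248 - 148166) - 283967 = -226414 - 283967 = -510381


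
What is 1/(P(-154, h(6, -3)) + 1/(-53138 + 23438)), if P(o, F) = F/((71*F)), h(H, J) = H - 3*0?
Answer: 2108700/29629 ≈ 71.170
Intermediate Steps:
h(H, J) = H (h(H, J) = H + 0 = H)
P(o, F) = 1/71 (P(o, F) = F*(1/(71*F)) = 1/71)
1/(P(-154, h(6, -3)) + 1/(-53138 + 23438)) = 1/(1/71 + 1/(-53138 + 23438)) = 1/(1/71 + 1/(-29700)) = 1/(1/71 - 1/29700) = 1/(29629/2108700) = 2108700/29629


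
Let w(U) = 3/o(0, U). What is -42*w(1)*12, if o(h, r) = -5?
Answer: 1512/5 ≈ 302.40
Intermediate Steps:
w(U) = -3/5 (w(U) = 3/(-5) = 3*(-1/5) = -3/5)
-42*w(1)*12 = -42*(-3/5)*12 = (126/5)*12 = 1512/5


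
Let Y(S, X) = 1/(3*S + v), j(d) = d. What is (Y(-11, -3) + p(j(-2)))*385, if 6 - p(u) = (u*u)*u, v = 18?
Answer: 16093/3 ≈ 5364.3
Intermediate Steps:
Y(S, X) = 1/(18 + 3*S) (Y(S, X) = 1/(3*S + 18) = 1/(18 + 3*S))
p(u) = 6 - u**3 (p(u) = 6 - u*u*u = 6 - u**2*u = 6 - u**3)
(Y(-11, -3) + p(j(-2)))*385 = (1/(3*(6 - 11)) + (6 - 1*(-2)**3))*385 = ((1/3)/(-5) + (6 - 1*(-8)))*385 = ((1/3)*(-1/5) + (6 + 8))*385 = (-1/15 + 14)*385 = (209/15)*385 = 16093/3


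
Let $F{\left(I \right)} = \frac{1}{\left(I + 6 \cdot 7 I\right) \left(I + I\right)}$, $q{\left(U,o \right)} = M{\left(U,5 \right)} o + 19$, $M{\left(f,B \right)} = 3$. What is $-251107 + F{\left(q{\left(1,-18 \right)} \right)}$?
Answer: $- \frac{26454122449}{105350} \approx -2.5111 \cdot 10^{5}$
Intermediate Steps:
$q{\left(U,o \right)} = 19 + 3 o$ ($q{\left(U,o \right)} = 3 o + 19 = 19 + 3 o$)
$F{\left(I \right)} = \frac{1}{86 I^{2}}$ ($F{\left(I \right)} = \frac{1}{\left(I + 42 I\right) 2 I} = \frac{1}{43 I 2 I} = \frac{1}{86 I^{2}}$)
$-251107 + F{\left(q{\left(1,-18 \right)} \right)} = -251107 + \frac{1}{86 \left(19 + 3 \left(-18\right)\right)^{2}} = -251107 + \frac{1}{86 \left(19 - 54\right)^{2}} = -251107 + \frac{1}{86 \cdot 1225} = -251107 + \frac{1}{86} \cdot \frac{1}{1225} = -251107 + \frac{1}{105350} = - \frac{26454122449}{105350}$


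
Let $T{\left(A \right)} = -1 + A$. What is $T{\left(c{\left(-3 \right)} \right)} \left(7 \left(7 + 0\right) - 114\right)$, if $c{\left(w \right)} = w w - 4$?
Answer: $-260$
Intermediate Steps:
$c{\left(w \right)} = -4 + w^{2}$ ($c{\left(w \right)} = w^{2} - 4 = -4 + w^{2}$)
$T{\left(c{\left(-3 \right)} \right)} \left(7 \left(7 + 0\right) - 114\right) = \left(-1 - \left(4 - \left(-3\right)^{2}\right)\right) \left(7 \left(7 + 0\right) - 114\right) = \left(-1 + \left(-4 + 9\right)\right) \left(7 \cdot 7 - 114\right) = \left(-1 + 5\right) \left(49 - 114\right) = 4 \left(-65\right) = -260$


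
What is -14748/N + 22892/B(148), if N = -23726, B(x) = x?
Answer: 68164787/438931 ≈ 155.30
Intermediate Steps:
-14748/N + 22892/B(148) = -14748/(-23726) + 22892/148 = -14748*(-1/23726) + 22892*(1/148) = 7374/11863 + 5723/37 = 68164787/438931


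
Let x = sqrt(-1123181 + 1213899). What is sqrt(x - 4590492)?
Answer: sqrt(-4590492 + sqrt(90718)) ≈ 2142.5*I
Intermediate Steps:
x = sqrt(90718) ≈ 301.19
sqrt(x - 4590492) = sqrt(sqrt(90718) - 4590492) = sqrt(-4590492 + sqrt(90718))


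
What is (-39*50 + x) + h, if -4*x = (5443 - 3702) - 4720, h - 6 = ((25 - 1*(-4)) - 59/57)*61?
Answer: 115507/228 ≈ 506.61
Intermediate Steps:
h = 97576/57 (h = 6 + ((25 - 1*(-4)) - 59/57)*61 = 6 + ((25 + 4) - 59*1/57)*61 = 6 + (29 - 59/57)*61 = 6 + (1594/57)*61 = 6 + 97234/57 = 97576/57 ≈ 1711.9)
x = 2979/4 (x = -((5443 - 3702) - 4720)/4 = -(1741 - 4720)/4 = -1/4*(-2979) = 2979/4 ≈ 744.75)
(-39*50 + x) + h = (-39*50 + 2979/4) + 97576/57 = (-1950 + 2979/4) + 97576/57 = -4821/4 + 97576/57 = 115507/228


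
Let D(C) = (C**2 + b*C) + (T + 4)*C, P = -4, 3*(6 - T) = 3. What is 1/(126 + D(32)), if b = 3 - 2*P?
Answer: 1/1790 ≈ 0.00055866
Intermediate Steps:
T = 5 (T = 6 - 1/3*3 = 6 - 1 = 5)
b = 11 (b = 3 - 2*(-4) = 3 + 8 = 11)
D(C) = C**2 + 20*C (D(C) = (C**2 + 11*C) + (5 + 4)*C = (C**2 + 11*C) + 9*C = C**2 + 20*C)
1/(126 + D(32)) = 1/(126 + 32*(20 + 32)) = 1/(126 + 32*52) = 1/(126 + 1664) = 1/1790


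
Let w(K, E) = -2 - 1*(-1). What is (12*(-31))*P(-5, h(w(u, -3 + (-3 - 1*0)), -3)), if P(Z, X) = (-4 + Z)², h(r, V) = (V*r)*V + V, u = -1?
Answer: -30132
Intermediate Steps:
w(K, E) = -1 (w(K, E) = -2 + 1 = -1)
h(r, V) = V + r*V² (h(r, V) = r*V² + V = V + r*V²)
(12*(-31))*P(-5, h(w(u, -3 + (-3 - 1*0)), -3)) = (12*(-31))*(-4 - 5)² = -372*(-9)² = -372*81 = -30132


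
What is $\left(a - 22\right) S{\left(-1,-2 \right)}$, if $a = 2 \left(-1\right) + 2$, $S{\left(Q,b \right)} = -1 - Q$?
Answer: $0$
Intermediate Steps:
$a = 0$ ($a = -2 + 2 = 0$)
$\left(a - 22\right) S{\left(-1,-2 \right)} = \left(0 - 22\right) \left(-1 - -1\right) = - 22 \left(-1 + 1\right) = \left(-22\right) 0 = 0$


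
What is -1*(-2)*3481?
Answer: 6962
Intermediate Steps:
-1*(-2)*3481 = 2*3481 = 6962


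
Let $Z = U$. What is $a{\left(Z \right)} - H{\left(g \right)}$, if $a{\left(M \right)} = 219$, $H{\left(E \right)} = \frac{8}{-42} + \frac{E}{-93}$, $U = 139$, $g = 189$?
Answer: $\frac{144016}{651} \approx 221.22$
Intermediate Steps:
$Z = 139$
$H{\left(E \right)} = - \frac{4}{21} - \frac{E}{93}$ ($H{\left(E \right)} = 8 \left(- \frac{1}{42}\right) + E \left(- \frac{1}{93}\right) = - \frac{4}{21} - \frac{E}{93}$)
$a{\left(Z \right)} - H{\left(g \right)} = 219 - \left(- \frac{4}{21} - \frac{63}{31}\right) = 219 - - \frac{1447}{651} = 219 + \frac{1447}{651} = \frac{144016}{651}$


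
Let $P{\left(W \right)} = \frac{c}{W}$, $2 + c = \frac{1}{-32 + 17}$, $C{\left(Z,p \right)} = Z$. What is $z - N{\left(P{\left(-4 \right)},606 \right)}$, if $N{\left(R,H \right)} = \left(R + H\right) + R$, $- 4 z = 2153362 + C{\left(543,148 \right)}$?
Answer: $- \frac{32344997}{60} \approx -5.3908 \cdot 10^{5}$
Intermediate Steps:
$c = - \frac{31}{15}$ ($c = -2 + \frac{1}{-32 + 17} = -2 + \frac{1}{-15} = -2 - \frac{1}{15} = - \frac{31}{15} \approx -2.0667$)
$z = - \frac{2153905}{4}$ ($z = - \frac{2153362 + 543}{4} = \left(- \frac{1}{4}\right) 2153905 = - \frac{2153905}{4} \approx -5.3848 \cdot 10^{5}$)
$P{\left(W \right)} = - \frac{31}{15 W}$
$N{\left(R,H \right)} = H + 2 R$ ($N{\left(R,H \right)} = \left(H + R\right) + R = H + 2 R$)
$z - N{\left(P{\left(-4 \right)},606 \right)} = - \frac{2153905}{4} - \left(606 + 2 \left(- \frac{31}{15 \left(-4\right)}\right)\right) = - \frac{2153905}{4} - \left(606 + 2 \left(\left(- \frac{31}{15}\right) \left(- \frac{1}{4}\right)\right)\right) = - \frac{2153905}{4} - \left(606 + 2 \cdot \frac{31}{60}\right) = - \frac{2153905}{4} - \left(606 + \frac{31}{30}\right) = - \frac{2153905}{4} - \frac{18211}{30} = - \frac{32344997}{60}$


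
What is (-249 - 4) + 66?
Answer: -187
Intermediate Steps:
(-249 - 4) + 66 = -253 + 66 = -187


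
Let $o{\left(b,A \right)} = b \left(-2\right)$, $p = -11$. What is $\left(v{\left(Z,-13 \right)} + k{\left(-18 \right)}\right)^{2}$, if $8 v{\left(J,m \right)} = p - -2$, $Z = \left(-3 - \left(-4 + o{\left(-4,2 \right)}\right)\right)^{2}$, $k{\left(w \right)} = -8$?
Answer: $\frac{5329}{64} \approx 83.266$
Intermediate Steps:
$o{\left(b,A \right)} = - 2 b$
$Z = 49$ ($Z = \left(-3 + \left(4 - \left(-2\right) \left(-4\right)\right)\right)^{2} = \left(-3 + \left(4 - 8\right)\right)^{2} = \left(-3 - 4\right)^{2} = \left(-7\right)^{2} = 49$)
$v{\left(J,m \right)} = - \frac{9}{8}$ ($v{\left(J,m \right)} = \frac{-11 - -2}{8} = \frac{-11 + 2}{8} = \frac{1}{8} \left(-9\right) = - \frac{9}{8}$)
$\left(v{\left(Z,-13 \right)} + k{\left(-18 \right)}\right)^{2} = \left(- \frac{9}{8} - 8\right)^{2} = \left(- \frac{73}{8}\right)^{2} = \frac{5329}{64}$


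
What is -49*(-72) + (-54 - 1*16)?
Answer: 3458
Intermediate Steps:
-49*(-72) + (-54 - 1*16) = 3528 + (-54 - 16) = 3528 - 70 = 3458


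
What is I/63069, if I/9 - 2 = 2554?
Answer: 7668/21023 ≈ 0.36474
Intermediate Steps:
I = 23004 (I = 18 + 9*2554 = 18 + 22986 = 23004)
I/63069 = 23004/63069 = 23004*(1/63069) = 7668/21023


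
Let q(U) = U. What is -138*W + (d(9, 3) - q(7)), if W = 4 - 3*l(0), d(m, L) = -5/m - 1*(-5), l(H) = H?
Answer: -4991/9 ≈ -554.56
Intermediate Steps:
d(m, L) = 5 - 5/m (d(m, L) = -5/m + 5 = 5 - 5/m)
W = 4 (W = 4 - 3*0 = 4 + 0 = 4)
-138*W + (d(9, 3) - q(7)) = -138*4 + ((5 - 5/9) - 1*7) = -552 + ((5 - 5*⅑) - 7) = -552 + ((5 - 5/9) - 7) = -552 + (40/9 - 7) = -552 - 23/9 = -4991/9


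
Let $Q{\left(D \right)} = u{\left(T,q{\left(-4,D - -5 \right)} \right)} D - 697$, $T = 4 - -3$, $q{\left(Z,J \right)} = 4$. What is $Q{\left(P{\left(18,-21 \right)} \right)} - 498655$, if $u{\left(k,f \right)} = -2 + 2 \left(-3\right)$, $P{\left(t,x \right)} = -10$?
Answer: $-499272$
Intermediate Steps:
$T = 7$ ($T = 4 + 3 = 7$)
$u{\left(k,f \right)} = -8$ ($u{\left(k,f \right)} = -2 - 6 = -8$)
$Q{\left(D \right)} = -697 - 8 D$ ($Q{\left(D \right)} = - 8 D - 697 = -697 - 8 D$)
$Q{\left(P{\left(18,-21 \right)} \right)} - 498655 = \left(-697 - -80\right) - 498655 = \left(-697 + 80\right) - 498655 = -617 - 498655 = -499272$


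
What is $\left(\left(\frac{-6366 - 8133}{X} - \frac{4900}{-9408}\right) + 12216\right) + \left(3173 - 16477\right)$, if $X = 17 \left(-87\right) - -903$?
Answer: $- \frac{203963}{192} \approx -1062.3$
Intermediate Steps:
$X = -576$ ($X = -1479 + 903 = -576$)
$\left(\left(\frac{-6366 - 8133}{X} - \frac{4900}{-9408}\right) + 12216\right) + \left(3173 - 16477\right) = \left(\left(\frac{-6366 - 8133}{-576} - \frac{4900}{-9408}\right) + 12216\right) + \left(3173 - 16477\right) = \left(\left(\left(-6366 - 8133\right) \left(- \frac{1}{576}\right) - - \frac{25}{48}\right) + 12216\right) + \left(3173 - 16477\right) = \left(\left(\left(-14499\right) \left(- \frac{1}{576}\right) + \frac{25}{48}\right) + 12216\right) - 13304 = \left(\left(\frac{1611}{64} + \frac{25}{48}\right) + 12216\right) - 13304 = \left(\frac{4933}{192} + 12216\right) - 13304 = \frac{2350405}{192} - 13304 = - \frac{203963}{192}$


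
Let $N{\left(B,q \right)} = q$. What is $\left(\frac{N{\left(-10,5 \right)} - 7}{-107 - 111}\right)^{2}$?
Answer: $\frac{1}{11881} \approx 8.4168 \cdot 10^{-5}$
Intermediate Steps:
$\left(\frac{N{\left(-10,5 \right)} - 7}{-107 - 111}\right)^{2} = \left(\frac{5 - 7}{-107 - 111}\right)^{2} = \left(- \frac{2}{-107 - 111}\right)^{2} = \left(- \frac{2}{-218}\right)^{2} = \left(\left(-2\right) \left(- \frac{1}{218}\right)\right)^{2} = \left(\frac{1}{109}\right)^{2} = \frac{1}{11881}$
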